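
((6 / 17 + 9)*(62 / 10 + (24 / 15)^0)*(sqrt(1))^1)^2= 32764176 / 7225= 4534.83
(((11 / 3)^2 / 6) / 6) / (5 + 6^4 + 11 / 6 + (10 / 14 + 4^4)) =847 / 3537054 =0.00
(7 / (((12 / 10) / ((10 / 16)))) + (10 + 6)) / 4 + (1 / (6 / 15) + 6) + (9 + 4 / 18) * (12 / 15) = 59873 / 2880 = 20.79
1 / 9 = 0.11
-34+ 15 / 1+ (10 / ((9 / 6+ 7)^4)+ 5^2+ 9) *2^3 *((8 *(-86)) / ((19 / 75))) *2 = -1477491.72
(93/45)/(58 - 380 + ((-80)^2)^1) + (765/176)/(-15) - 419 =-3363942347/8022960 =-419.29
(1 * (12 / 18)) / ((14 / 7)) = 1 / 3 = 0.33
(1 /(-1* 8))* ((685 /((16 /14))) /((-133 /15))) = 8.45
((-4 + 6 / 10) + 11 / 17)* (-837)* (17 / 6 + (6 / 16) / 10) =22491027 / 3400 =6615.01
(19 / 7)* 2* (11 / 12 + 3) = 893 / 42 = 21.26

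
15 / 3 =5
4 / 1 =4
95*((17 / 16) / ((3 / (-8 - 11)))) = -30685 / 48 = -639.27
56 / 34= 28 / 17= 1.65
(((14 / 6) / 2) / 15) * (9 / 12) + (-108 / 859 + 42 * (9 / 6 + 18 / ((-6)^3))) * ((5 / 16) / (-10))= -1481971 / 824640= -1.80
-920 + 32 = -888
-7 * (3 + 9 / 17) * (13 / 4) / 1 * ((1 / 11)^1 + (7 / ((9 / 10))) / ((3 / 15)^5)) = -1094847845 / 561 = -1951600.44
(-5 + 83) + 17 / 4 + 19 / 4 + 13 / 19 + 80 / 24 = 5188 / 57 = 91.02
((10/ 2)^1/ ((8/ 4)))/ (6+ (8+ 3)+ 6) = 5/ 46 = 0.11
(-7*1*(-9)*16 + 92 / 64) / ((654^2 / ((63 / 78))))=113057 / 59309952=0.00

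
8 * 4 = 32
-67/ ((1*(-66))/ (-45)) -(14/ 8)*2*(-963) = 36573/ 11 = 3324.82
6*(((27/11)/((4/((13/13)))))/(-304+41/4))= -162/12925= -0.01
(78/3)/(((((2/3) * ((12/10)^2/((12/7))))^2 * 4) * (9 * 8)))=8125/28224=0.29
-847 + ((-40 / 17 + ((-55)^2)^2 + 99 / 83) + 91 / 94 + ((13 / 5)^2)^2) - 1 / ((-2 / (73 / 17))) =379243117376087 / 41448125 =9149825.65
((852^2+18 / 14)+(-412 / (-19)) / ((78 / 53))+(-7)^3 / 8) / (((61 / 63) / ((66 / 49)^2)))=98405300475801 / 72351734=1360095.95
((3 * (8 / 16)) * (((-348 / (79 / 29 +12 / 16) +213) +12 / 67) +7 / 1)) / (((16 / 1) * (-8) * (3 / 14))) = -1417675 / 216008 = -6.56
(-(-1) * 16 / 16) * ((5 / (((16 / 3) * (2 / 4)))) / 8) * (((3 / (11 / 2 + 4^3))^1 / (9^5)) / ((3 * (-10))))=-1 / 175099968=-0.00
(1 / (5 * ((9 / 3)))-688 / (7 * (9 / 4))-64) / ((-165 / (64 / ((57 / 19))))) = 2169536 / 155925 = 13.91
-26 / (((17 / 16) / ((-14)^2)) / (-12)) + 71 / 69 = 67513015 / 1173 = 57555.85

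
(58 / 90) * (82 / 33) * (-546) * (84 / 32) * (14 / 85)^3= -1039143196 / 101330625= -10.25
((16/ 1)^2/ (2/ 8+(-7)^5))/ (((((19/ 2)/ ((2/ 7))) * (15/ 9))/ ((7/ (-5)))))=4096/ 10644275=0.00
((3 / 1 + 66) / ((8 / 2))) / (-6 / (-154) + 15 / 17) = 30107 / 1608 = 18.72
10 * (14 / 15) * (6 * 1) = 56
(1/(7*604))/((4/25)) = 25/16912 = 0.00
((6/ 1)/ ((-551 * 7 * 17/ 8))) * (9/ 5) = -432/ 327845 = -0.00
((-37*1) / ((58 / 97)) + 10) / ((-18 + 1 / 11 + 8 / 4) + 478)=-1947 / 17342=-0.11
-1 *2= -2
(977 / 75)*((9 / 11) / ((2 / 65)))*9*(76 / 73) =13031226 / 4015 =3245.64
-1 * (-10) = 10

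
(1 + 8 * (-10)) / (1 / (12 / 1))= -948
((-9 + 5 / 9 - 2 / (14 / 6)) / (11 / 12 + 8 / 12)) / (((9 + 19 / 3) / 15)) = -17580 / 3059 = -5.75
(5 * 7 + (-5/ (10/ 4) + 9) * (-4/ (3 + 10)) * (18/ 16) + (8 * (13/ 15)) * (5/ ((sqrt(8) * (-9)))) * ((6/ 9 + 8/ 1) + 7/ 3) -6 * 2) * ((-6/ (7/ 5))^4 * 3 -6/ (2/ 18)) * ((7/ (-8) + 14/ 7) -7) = -28921100085/ 249704 + 286307879 * sqrt(2)/ 4802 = -31502.40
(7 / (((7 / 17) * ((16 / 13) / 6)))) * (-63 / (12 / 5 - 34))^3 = 20722645125 / 31554496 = 656.73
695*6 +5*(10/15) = 12520/3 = 4173.33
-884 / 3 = -294.67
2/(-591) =-0.00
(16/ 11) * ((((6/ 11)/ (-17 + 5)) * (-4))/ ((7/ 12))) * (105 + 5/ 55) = 443904/ 9317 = 47.64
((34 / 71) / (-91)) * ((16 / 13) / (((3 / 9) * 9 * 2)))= -272 / 251979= -0.00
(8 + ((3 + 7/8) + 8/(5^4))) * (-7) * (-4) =416073/1250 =332.86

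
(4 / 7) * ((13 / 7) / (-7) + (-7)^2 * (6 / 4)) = 14354 / 343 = 41.85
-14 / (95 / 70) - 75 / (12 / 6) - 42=-3413 / 38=-89.82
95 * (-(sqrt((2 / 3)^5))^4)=-97280 / 59049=-1.65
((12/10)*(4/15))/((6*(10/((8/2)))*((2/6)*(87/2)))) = 16/10875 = 0.00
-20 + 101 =81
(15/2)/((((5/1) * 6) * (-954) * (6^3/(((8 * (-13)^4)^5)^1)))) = -9730541452738969312666112/12879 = -755535480451818410797.90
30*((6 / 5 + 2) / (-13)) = -96 / 13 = -7.38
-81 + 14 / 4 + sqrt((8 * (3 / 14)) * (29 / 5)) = -155 / 2 + 2 * sqrt(3045) / 35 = -74.35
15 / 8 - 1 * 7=-5.12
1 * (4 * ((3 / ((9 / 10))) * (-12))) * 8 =-1280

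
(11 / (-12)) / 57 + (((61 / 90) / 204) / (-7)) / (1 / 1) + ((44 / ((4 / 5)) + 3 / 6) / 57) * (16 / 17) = 115649 / 128520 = 0.90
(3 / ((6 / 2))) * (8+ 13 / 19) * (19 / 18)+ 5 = 14.17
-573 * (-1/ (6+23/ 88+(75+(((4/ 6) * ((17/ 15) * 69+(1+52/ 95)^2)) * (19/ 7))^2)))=5017219515000/ 186940081719967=0.03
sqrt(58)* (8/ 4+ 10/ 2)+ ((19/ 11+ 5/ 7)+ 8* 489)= 7* sqrt(58)+ 301412/ 77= 3967.75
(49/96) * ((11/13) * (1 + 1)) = 539/624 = 0.86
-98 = -98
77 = 77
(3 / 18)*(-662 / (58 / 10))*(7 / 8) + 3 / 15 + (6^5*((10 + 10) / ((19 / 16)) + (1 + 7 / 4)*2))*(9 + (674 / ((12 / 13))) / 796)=22670199664751 / 13157880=1722937.10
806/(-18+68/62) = -12493/262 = -47.68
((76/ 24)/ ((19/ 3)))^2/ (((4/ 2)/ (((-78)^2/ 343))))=1521/ 686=2.22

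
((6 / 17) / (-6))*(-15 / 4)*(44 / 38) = 165 / 646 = 0.26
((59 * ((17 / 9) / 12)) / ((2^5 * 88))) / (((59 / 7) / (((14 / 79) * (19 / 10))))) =15827 / 120130560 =0.00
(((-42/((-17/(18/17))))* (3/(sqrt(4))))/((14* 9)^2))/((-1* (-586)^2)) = -1/1389380216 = -0.00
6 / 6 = 1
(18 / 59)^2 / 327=0.00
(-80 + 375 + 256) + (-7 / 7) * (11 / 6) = 3295 / 6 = 549.17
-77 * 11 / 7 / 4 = -121 / 4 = -30.25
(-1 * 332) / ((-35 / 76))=25232 / 35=720.91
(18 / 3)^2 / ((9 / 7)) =28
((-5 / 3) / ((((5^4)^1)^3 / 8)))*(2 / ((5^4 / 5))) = -0.00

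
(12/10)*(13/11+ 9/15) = 588/275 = 2.14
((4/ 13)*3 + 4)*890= 56960/ 13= 4381.54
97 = 97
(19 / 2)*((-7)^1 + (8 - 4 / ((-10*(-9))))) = 817 / 90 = 9.08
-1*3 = -3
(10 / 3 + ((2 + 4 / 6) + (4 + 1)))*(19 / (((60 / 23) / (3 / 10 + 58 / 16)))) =754699 / 2400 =314.46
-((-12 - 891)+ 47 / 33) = 901.58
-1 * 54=-54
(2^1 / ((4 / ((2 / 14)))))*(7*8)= 4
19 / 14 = 1.36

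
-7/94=-0.07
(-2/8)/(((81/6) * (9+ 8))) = -1/918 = -0.00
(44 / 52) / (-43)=-0.02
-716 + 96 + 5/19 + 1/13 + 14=-149598/247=-605.66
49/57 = 0.86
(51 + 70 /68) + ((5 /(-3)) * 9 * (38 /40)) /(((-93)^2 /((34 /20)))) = 101995049 /1960440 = 52.03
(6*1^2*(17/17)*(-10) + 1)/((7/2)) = -118/7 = -16.86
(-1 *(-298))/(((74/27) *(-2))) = -4023/74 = -54.36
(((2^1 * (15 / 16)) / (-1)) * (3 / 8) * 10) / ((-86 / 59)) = 13275 / 2752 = 4.82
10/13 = 0.77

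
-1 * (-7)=7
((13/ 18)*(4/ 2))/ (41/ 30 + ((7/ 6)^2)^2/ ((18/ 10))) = 84240/ 139729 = 0.60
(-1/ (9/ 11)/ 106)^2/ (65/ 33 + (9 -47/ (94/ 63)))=-1331/ 205534530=-0.00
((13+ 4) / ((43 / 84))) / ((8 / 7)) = 2499 / 86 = 29.06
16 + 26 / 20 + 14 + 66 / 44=164 / 5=32.80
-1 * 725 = -725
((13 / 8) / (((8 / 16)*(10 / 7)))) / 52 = 7 / 160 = 0.04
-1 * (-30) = 30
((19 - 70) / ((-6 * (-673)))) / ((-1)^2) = -17 / 1346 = -0.01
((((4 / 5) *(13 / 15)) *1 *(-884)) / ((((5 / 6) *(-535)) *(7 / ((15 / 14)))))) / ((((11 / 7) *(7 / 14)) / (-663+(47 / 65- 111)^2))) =79281007968 / 25746875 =3079.25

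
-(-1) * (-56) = -56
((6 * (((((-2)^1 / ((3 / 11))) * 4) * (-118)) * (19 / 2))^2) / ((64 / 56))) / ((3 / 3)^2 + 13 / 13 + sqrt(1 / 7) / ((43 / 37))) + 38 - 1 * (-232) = 440838590591582 / 151209 - 27094728141712 * sqrt(7) / 151209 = 2441340648.29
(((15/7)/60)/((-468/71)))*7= -71/1872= -0.04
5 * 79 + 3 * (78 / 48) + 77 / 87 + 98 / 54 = 2521729 / 6264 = 402.57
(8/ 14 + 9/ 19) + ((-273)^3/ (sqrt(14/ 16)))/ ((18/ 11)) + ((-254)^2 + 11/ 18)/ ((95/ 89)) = 723501787/ 11970 - 3552549 * sqrt(14) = -13231978.28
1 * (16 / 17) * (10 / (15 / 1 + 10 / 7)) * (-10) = -2240 / 391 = -5.73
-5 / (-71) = 5 / 71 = 0.07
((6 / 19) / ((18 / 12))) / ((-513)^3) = -4 / 2565108243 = -0.00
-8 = -8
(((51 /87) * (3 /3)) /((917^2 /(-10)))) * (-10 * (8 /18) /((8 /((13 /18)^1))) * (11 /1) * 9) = 60775 /219472029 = 0.00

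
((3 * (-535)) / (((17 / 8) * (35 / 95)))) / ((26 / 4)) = -487920 / 1547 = -315.40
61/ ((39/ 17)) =26.59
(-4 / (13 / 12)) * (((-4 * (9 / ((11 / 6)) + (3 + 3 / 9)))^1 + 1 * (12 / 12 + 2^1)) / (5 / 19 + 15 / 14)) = 4209184 / 50765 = 82.92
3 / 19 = 0.16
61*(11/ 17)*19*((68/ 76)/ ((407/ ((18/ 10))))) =549/ 185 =2.97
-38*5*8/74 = -760/37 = -20.54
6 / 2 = 3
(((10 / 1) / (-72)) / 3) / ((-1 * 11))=5 / 1188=0.00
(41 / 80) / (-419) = -41 / 33520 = -0.00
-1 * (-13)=13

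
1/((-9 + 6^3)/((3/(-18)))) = -1/1242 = -0.00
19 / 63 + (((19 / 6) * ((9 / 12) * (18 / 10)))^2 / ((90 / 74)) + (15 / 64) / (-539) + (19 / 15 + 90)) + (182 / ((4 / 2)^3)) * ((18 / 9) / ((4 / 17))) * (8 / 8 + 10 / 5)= 6662552047 / 9702000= 686.72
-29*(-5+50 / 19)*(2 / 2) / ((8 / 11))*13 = 186615 / 152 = 1227.73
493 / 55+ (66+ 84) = 8743 / 55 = 158.96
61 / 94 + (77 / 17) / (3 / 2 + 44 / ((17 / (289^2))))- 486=-335324427601 / 690890506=-485.35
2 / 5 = 0.40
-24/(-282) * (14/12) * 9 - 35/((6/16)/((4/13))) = -27.82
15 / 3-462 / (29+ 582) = 2593 / 611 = 4.24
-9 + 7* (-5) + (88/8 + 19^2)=328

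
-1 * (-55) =55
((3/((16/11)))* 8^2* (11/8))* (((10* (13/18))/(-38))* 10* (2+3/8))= -39325/48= -819.27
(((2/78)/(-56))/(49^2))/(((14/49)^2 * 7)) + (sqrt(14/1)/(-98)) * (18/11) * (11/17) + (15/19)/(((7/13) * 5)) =16694477/56932512 - 9 * sqrt(14)/833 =0.25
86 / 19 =4.53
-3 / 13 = -0.23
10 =10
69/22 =3.14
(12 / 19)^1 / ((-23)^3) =-12 / 231173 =-0.00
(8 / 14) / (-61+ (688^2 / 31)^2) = 3844 / 1568381386005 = 0.00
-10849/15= -723.27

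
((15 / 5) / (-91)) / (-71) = 3 / 6461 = 0.00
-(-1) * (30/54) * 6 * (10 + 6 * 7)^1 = 520/3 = 173.33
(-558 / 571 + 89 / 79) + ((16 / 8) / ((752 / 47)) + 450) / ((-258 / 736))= -1283.93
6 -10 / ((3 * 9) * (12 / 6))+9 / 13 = 2284 / 351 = 6.51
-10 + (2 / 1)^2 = -6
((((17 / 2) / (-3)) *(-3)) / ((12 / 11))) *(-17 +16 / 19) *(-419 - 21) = 3157495 / 57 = 55394.65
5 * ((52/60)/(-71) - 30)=-31963/213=-150.06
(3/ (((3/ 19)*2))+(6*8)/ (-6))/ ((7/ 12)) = 18/ 7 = 2.57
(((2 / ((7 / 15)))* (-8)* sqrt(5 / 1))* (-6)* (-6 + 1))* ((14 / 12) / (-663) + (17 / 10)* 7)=-27365.42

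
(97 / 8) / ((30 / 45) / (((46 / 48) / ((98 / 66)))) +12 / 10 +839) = 0.01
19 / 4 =4.75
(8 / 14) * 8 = 32 / 7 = 4.57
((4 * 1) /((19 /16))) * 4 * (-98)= -25088 /19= -1320.42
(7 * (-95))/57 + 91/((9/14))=1169/9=129.89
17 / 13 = 1.31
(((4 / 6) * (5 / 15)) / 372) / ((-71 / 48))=-8 / 19809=-0.00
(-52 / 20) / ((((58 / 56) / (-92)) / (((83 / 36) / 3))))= 177.49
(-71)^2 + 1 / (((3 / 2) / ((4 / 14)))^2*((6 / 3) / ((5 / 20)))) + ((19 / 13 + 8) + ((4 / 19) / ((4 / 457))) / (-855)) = 5806917789 / 1149785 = 5050.44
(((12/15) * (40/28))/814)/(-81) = -4/230769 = -0.00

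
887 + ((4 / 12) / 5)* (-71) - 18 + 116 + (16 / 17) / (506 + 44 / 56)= 39411696 / 40205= 980.27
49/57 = 0.86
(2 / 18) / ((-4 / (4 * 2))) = -2 / 9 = -0.22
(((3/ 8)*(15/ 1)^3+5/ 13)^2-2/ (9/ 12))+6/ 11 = 572076426305/ 356928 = 1602778.23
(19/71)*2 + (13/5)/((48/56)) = 7601/2130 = 3.57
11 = 11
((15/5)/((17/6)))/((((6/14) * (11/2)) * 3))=28/187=0.15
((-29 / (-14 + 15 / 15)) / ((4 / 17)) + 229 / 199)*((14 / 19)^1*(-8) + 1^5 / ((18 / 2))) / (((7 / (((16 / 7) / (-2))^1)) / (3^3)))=652829010 / 2408497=271.05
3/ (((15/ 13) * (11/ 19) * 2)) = 247/ 110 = 2.25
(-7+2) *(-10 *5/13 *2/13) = 500/169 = 2.96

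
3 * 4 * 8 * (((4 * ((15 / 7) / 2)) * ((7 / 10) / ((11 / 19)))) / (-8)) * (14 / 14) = -684 / 11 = -62.18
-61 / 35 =-1.74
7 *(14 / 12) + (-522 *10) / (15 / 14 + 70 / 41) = -123445 / 66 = -1870.38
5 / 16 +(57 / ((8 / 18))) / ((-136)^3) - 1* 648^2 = -4224997001089 / 10061824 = -419903.69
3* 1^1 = 3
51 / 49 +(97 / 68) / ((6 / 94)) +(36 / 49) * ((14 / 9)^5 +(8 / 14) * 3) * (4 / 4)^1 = 4795920487 / 153028764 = 31.34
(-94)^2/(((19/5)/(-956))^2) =201888462400/361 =559247818.28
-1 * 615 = -615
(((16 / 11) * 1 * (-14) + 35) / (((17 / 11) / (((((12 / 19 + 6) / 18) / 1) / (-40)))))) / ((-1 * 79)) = 1127 / 1020680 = 0.00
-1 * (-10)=10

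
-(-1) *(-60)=-60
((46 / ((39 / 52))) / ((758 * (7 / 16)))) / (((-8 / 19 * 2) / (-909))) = 529644 / 2653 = 199.64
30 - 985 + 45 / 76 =-72535 / 76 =-954.41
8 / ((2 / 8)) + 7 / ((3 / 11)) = 173 / 3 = 57.67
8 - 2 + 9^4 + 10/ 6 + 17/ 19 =374465/ 57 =6569.56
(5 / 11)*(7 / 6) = 35 / 66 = 0.53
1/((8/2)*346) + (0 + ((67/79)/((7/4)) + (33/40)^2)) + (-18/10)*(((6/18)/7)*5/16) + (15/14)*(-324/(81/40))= -3723751937/21867200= -170.29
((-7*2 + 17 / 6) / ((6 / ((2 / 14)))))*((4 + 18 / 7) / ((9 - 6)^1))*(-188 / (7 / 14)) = 289708 / 1323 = 218.98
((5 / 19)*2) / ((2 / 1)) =5 / 19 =0.26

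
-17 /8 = -2.12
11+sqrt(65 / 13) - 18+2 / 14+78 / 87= -1210 / 203+sqrt(5)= -3.72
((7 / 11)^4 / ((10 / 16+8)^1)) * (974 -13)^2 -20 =17718786788 / 1010229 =17539.38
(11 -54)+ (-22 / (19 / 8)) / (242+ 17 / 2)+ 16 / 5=-1896041 / 47595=-39.84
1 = 1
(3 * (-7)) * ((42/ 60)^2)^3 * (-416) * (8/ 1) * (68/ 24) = 364006006/ 15625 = 23296.38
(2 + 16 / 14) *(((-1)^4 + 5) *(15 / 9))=220 / 7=31.43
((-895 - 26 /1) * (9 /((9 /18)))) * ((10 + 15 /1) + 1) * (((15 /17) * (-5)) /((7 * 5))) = 6465420 /119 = 54331.26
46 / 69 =2 / 3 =0.67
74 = 74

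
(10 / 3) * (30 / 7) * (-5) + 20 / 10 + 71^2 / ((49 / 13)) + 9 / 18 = 124311 / 98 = 1268.48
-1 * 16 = -16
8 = 8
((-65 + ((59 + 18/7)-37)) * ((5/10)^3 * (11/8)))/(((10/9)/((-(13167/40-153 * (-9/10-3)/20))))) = 2245.17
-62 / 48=-31 / 24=-1.29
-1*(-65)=65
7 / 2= 3.50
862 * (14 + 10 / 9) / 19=117232 / 171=685.57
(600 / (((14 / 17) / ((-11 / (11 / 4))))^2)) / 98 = 346800 / 2401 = 144.44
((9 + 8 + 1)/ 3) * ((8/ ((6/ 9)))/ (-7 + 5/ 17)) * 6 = -1224/ 19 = -64.42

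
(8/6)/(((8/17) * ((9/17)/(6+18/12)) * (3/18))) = 1445/6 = 240.83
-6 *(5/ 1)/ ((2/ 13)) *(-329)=64155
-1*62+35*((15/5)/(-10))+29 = -43.50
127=127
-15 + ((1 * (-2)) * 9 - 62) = -95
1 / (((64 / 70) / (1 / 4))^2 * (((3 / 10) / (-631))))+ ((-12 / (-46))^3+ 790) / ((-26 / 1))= -187.65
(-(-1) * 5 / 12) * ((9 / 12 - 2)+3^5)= 4835 / 48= 100.73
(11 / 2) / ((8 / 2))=11 / 8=1.38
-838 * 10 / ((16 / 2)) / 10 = -419 / 4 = -104.75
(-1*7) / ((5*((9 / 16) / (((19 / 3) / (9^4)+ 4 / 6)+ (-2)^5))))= 13814416 / 177147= 77.98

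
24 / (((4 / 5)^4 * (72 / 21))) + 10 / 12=13765 / 768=17.92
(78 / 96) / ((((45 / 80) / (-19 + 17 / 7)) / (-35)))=7540 / 9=837.78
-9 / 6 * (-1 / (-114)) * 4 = -0.05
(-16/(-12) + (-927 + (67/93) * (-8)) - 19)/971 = -0.98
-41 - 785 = -826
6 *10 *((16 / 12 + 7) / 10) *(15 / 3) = 250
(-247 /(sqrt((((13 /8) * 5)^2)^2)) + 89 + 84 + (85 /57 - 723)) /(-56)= 1461491 /148200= 9.86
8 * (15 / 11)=120 / 11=10.91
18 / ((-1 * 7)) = -18 / 7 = -2.57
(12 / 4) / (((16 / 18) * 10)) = 27 / 80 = 0.34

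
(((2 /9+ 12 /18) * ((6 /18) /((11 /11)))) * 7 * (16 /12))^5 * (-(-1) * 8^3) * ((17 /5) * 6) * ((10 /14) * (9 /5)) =1402461440966656 /645700815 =2171998.87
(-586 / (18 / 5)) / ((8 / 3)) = -61.04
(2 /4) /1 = 1 /2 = 0.50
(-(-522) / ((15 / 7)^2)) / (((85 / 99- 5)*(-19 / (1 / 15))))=46893 / 486875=0.10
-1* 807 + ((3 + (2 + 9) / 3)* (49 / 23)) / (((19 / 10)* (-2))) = -1062877 / 1311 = -810.74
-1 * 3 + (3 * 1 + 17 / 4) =17 / 4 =4.25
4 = 4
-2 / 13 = -0.15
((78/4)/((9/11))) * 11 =1573/6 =262.17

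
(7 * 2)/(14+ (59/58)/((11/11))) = 812/871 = 0.93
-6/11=-0.55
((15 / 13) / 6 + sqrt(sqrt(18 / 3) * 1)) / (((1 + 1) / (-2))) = -1.76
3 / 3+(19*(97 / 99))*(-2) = -3587 / 99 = -36.23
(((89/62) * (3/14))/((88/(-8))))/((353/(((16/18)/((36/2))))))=-89/22750497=-0.00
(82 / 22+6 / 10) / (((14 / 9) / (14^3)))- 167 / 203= 7632.49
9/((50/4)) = 18/25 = 0.72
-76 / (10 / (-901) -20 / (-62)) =-530689 / 2175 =-243.99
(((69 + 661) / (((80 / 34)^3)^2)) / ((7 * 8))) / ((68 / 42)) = 310948683 / 6553600000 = 0.05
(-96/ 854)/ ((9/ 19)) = -0.24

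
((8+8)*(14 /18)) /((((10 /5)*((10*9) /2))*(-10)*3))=-0.00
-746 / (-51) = 746 / 51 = 14.63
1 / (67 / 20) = 20 / 67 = 0.30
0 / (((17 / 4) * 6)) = 0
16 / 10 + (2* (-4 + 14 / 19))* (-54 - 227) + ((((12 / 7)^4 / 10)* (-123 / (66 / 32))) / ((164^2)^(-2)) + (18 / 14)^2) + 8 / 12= -56089174724495063 / 1505427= -37257983764.40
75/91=0.82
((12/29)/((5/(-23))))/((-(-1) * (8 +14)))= -138/1595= -0.09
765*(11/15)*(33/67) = 18513/67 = 276.31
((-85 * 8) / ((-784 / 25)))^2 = 470.18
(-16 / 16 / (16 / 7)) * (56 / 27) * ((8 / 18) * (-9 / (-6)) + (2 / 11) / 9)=-1666 / 2673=-0.62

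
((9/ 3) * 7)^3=9261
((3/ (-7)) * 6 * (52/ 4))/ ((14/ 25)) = -2925/ 49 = -59.69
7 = 7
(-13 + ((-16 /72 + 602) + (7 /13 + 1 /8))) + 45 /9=594.44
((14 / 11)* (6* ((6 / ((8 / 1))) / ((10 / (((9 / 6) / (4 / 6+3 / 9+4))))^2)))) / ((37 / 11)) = 567 / 370000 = 0.00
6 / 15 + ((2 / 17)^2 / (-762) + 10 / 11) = 7927738 / 6055995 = 1.31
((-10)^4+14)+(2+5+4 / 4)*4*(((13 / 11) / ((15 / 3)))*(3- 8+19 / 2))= 552642 / 55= 10048.04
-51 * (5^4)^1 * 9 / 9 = -31875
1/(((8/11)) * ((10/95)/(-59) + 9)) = 1121/7336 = 0.15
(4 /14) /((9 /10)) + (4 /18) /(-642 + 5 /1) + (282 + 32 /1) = 200220 /637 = 314.32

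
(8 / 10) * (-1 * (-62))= 248 / 5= 49.60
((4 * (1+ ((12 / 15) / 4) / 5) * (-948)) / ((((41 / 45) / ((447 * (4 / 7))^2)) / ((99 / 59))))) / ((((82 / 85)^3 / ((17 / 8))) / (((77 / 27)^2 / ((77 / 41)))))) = -138253230047704200 / 28464373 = -4857062196.58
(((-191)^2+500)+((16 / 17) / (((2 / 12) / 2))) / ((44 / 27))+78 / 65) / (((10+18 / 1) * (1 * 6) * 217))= 235271 / 231880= 1.01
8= 8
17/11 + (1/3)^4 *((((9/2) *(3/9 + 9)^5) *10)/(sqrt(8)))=17/11 + 21512960 *sqrt(2)/2187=13912.80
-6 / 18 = -1 / 3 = -0.33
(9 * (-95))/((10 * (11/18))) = -1539/11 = -139.91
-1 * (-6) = 6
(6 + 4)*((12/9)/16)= 5/6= 0.83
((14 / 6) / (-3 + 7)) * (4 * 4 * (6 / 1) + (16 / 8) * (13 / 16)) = 5467 / 96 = 56.95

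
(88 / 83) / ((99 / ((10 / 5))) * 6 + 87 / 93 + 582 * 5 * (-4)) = -62 / 663253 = -0.00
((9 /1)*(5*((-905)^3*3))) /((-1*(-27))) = -3706088125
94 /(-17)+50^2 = 42406 /17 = 2494.47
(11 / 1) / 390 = 11 / 390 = 0.03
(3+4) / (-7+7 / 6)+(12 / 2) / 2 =9 / 5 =1.80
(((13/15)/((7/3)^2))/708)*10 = 13/5782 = 0.00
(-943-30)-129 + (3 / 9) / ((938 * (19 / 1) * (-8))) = -471356257 / 427728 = -1102.00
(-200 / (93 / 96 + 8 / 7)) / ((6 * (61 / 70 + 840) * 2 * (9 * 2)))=-392000 / 751713831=-0.00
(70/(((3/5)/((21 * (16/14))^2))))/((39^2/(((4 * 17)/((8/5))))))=952000/507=1877.71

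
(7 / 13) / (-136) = -7 / 1768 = -0.00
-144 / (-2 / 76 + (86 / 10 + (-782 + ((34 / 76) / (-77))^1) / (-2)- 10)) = -4213440 / 11399011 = -0.37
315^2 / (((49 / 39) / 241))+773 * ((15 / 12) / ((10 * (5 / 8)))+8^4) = 110996688 / 5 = 22199337.60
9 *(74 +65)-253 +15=1013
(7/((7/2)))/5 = 2/5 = 0.40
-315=-315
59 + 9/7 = 422/7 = 60.29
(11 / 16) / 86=11 / 1376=0.01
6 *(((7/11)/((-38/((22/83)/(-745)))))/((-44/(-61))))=1281/25847030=0.00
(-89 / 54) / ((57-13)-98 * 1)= 89 / 2916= 0.03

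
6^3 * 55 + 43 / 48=570283 / 48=11880.90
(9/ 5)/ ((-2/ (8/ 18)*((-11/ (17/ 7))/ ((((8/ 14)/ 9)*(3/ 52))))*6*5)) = 17/ 1576575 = 0.00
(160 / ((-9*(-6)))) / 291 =80 / 7857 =0.01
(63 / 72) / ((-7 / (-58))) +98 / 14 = 57 / 4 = 14.25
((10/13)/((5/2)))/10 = 2/65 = 0.03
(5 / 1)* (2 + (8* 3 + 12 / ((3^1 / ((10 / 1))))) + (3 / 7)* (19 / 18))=13955 / 42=332.26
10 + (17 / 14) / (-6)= 823 / 84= 9.80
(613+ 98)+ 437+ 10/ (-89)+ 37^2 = 224003/ 89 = 2516.89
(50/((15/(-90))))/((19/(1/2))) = -7.89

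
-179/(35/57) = -291.51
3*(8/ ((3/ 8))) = 64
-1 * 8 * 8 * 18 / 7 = -1152 / 7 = -164.57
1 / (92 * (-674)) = -1 / 62008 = -0.00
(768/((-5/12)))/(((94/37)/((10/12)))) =-28416/47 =-604.60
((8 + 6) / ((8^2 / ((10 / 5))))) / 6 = 7 / 96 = 0.07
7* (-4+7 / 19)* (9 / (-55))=4347 / 1045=4.16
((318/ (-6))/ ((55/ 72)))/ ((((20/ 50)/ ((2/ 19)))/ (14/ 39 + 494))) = -24524160/ 2717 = -9026.19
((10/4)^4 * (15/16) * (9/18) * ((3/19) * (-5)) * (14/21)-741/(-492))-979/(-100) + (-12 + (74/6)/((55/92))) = 1692840197/164524800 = 10.29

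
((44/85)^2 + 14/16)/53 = 66063/3063400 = 0.02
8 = 8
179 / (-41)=-4.37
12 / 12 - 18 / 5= -13 / 5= -2.60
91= 91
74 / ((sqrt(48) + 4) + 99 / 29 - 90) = -5139670 / 5695657 - 248936 * sqrt(3) / 5695657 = -0.98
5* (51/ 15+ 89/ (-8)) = -309/ 8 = -38.62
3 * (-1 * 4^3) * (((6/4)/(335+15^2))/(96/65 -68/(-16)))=-936/10423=-0.09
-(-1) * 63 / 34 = 63 / 34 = 1.85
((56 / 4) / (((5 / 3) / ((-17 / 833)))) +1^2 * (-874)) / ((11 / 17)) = -520132 / 385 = -1350.99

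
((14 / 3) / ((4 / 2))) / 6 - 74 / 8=-319 / 36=-8.86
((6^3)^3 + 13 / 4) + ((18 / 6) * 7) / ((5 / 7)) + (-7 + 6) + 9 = 201554733 / 20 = 10077736.65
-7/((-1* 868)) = 1/124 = 0.01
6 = 6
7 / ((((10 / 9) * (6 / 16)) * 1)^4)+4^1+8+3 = 154527 / 625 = 247.24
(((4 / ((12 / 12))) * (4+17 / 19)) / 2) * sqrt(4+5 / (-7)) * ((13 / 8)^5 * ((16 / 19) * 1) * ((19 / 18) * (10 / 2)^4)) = 7193801875 * sqrt(161) / 817152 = 111703.96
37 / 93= 0.40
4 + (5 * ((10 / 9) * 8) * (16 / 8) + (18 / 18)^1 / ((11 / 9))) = 9277 / 99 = 93.71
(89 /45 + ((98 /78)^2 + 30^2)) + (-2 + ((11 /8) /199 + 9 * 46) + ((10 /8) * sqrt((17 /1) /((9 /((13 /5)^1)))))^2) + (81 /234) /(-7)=1323.19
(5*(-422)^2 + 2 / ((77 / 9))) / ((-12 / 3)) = -34281179 / 154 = -222605.06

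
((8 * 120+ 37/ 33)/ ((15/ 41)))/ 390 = 1300397/ 193050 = 6.74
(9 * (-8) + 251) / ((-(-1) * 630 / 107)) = 19153 / 630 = 30.40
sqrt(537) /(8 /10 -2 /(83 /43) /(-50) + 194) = 2075 * sqrt(537) /404253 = 0.12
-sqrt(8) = -2* sqrt(2) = -2.83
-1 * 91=-91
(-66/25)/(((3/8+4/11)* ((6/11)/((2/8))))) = -2662/1625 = -1.64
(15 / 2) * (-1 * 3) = -45 / 2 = -22.50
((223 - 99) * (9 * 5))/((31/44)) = 7920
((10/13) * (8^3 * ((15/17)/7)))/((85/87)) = 1336320/26299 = 50.81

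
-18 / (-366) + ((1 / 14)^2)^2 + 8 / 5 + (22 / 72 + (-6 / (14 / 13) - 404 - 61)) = -49416527243 / 105451920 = -468.62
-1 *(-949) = 949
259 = 259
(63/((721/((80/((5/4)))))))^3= 191102976/1092727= 174.89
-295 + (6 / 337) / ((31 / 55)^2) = -95519665 / 323857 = -294.94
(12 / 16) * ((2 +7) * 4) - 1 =26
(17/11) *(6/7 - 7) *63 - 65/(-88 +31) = -374288/627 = -596.95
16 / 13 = 1.23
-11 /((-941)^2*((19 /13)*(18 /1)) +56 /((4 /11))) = -143 /302836504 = -0.00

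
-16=-16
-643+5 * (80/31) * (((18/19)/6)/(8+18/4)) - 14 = -386877/589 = -656.84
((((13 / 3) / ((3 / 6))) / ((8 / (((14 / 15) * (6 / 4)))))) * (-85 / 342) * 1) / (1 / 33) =-17017 / 1368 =-12.44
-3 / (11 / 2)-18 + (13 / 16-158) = -30929 / 176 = -175.73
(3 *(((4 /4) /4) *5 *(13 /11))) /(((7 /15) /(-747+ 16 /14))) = -15271425 /2156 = -7083.22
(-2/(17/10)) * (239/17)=-4780/289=-16.54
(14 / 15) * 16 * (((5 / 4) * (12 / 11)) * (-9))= -2016 / 11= -183.27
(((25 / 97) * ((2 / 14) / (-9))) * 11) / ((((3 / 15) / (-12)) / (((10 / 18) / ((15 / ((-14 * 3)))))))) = -11000 / 2619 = -4.20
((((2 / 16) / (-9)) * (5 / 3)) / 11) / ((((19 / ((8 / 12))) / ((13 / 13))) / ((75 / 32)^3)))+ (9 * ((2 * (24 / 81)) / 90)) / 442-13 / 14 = -5317130882051 / 5721109954560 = -0.93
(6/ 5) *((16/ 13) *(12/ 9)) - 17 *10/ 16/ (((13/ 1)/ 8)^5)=1915008/ 1856465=1.03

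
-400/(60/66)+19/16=-7021/16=-438.81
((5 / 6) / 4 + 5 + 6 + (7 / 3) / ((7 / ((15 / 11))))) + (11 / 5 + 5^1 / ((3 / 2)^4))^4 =114.91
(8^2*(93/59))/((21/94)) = 186496/413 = 451.56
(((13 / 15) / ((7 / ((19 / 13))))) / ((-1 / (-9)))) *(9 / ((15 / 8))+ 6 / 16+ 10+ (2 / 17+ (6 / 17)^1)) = 606423 / 23800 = 25.48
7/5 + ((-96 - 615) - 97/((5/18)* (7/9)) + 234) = -6472/7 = -924.57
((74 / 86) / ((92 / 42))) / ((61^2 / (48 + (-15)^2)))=212121 / 7360138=0.03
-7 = -7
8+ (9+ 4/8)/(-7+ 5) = 13/4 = 3.25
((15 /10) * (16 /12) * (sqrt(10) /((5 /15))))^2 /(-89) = -360 /89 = -4.04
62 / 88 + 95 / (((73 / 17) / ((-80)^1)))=-5682537 / 3212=-1769.16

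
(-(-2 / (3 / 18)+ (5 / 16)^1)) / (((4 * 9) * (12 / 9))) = 187 / 768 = 0.24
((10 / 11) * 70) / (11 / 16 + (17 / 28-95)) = -15680 / 23089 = -0.68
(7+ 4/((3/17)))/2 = 89/6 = 14.83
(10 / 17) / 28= 5 / 238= 0.02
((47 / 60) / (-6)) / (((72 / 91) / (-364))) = 60.06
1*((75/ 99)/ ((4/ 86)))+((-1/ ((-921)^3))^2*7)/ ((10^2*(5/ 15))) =3644968171452034083827/ 223784092386822557700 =16.29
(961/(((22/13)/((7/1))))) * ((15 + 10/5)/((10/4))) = 1486667/55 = 27030.31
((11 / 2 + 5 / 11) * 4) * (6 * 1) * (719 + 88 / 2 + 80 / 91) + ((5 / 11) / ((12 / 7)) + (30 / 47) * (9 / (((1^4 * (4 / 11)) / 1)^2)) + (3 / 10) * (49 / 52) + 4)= 308289382277 / 2822820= 109213.26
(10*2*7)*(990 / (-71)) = -138600 / 71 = -1952.11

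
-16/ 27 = -0.59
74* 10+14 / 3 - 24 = 720.67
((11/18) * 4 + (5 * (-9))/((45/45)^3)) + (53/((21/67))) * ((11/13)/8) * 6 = 212137/3276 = 64.75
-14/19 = -0.74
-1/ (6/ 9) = -3/ 2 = -1.50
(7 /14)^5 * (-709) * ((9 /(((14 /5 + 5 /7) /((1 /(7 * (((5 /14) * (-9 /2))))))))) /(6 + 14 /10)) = 24815 /36408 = 0.68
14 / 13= 1.08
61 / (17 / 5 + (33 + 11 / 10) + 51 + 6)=122 / 189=0.65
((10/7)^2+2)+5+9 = 884/49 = 18.04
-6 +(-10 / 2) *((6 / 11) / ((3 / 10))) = -166 / 11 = -15.09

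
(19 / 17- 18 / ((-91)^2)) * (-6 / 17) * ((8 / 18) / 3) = -1256264 / 21538881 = -0.06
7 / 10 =0.70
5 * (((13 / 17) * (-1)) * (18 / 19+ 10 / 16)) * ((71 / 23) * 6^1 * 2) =-3308955 / 14858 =-222.71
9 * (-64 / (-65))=576 / 65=8.86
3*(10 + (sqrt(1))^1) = 33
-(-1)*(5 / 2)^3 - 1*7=69 / 8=8.62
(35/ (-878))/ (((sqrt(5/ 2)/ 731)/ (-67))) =342839 * sqrt(10)/ 878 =1234.80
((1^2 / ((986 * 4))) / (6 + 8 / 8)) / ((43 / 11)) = 11 / 1187144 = 0.00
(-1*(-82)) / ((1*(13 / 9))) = 738 / 13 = 56.77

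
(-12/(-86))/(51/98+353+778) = 196/1589409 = 0.00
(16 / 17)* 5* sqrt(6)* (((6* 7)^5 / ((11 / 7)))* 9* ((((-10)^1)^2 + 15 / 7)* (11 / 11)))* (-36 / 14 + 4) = 8737642368000* sqrt(6) / 17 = 1258986197442.57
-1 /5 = -0.20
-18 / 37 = -0.49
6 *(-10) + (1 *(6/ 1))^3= 156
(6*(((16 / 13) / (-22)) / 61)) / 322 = -24 / 1404403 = -0.00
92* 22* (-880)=-1781120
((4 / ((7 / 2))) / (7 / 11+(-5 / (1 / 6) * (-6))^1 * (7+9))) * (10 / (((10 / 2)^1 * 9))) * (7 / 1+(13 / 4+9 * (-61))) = -94820 / 1996281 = -0.05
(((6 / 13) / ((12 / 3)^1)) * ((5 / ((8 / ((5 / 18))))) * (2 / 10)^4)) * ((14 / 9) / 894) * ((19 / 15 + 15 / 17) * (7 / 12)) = 6713 / 96020964000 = 0.00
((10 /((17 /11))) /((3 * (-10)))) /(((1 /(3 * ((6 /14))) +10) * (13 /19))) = -627 /21437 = -0.03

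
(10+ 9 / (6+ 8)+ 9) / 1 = 275 / 14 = 19.64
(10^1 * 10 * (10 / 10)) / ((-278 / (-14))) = 700 / 139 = 5.04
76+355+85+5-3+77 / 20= 10437 / 20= 521.85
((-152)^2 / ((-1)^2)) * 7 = 161728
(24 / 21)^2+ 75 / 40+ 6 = 3599 / 392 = 9.18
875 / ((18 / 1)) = 875 / 18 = 48.61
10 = 10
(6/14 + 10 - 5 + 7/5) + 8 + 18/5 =129/7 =18.43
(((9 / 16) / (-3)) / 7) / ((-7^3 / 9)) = 27 / 38416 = 0.00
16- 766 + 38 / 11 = -8212 / 11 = -746.55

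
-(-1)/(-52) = -1/52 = -0.02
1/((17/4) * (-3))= -4/51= -0.08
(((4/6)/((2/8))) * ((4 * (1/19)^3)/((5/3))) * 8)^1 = 256/34295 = 0.01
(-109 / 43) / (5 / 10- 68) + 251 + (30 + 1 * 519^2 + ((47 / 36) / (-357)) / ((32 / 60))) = 269642.03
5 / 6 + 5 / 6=5 / 3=1.67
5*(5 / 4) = 6.25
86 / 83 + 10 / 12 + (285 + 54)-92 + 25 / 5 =126427 / 498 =253.87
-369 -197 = -566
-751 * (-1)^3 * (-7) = -5257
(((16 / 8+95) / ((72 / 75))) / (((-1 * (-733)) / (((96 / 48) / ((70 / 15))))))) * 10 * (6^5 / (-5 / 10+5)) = 5238000 / 5131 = 1020.85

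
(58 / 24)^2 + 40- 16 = 4297 / 144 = 29.84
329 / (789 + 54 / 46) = 7567 / 18174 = 0.42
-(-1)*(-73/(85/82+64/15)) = -89790/6523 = -13.77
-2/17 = -0.12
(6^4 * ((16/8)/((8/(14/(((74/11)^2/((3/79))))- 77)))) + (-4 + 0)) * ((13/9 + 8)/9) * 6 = -458689258700/2920077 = -157081.22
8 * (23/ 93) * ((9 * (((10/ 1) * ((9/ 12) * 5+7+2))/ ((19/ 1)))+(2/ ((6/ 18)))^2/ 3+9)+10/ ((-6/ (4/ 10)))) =846676/ 5301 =159.72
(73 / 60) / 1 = 73 / 60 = 1.22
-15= -15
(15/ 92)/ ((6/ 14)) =35/ 92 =0.38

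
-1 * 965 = -965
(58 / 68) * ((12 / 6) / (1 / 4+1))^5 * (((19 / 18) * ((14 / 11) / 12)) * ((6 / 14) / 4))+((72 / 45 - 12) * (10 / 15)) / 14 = -14282932 / 36815625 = -0.39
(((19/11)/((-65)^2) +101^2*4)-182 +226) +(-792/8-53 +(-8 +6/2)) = 40691.00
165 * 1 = 165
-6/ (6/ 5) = -5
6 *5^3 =750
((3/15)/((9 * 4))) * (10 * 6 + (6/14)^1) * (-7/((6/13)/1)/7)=-611/840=-0.73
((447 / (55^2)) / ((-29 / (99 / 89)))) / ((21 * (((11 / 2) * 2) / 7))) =-1341 / 7807525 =-0.00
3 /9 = 0.33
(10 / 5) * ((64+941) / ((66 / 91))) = 30485 / 11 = 2771.36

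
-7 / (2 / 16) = -56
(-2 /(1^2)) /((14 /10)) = -1.43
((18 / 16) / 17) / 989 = 9 / 134504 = 0.00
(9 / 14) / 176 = 9 / 2464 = 0.00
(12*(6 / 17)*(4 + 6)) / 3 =240 / 17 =14.12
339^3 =38958219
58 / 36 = 29 / 18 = 1.61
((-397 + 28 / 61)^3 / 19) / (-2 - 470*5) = 4717723554423 / 3381108976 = 1395.32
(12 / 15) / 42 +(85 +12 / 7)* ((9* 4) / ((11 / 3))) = 983362 / 1155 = 851.40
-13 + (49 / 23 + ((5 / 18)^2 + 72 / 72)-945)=-7115113 / 7452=-954.79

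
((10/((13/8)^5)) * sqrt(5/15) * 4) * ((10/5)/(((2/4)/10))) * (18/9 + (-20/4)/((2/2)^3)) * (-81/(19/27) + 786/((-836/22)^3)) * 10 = 413980557312000 * sqrt(3)/2546698687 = 281554.85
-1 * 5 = -5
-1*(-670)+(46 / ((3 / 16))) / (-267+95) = 86246 / 129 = 668.57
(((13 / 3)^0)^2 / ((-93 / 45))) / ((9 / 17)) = -85 / 93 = -0.91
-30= -30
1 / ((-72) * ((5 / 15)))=-1 / 24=-0.04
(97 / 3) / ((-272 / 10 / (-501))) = 80995 / 136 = 595.55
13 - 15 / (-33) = 148 / 11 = 13.45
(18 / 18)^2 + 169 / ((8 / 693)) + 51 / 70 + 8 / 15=14641.89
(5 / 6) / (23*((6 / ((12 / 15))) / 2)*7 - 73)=10 / 6369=0.00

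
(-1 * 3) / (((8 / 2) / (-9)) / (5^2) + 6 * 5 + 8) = -675 / 8546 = -0.08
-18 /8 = -9 /4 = -2.25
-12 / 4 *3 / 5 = -9 / 5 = -1.80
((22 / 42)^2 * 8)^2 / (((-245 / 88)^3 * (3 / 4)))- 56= -483044621026312 / 8580185688375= -56.30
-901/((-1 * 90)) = 901/90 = 10.01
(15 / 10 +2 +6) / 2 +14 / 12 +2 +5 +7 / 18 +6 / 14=3461 / 252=13.73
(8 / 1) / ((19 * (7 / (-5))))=-40 / 133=-0.30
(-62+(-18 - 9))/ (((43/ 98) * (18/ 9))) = -4361/ 43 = -101.42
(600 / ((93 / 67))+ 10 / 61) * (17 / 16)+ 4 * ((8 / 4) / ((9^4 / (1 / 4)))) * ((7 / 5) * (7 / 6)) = 684037643297 / 1488822120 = 459.45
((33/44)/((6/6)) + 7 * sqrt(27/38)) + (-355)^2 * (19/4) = 21 * sqrt(114)/38 + 1197239/2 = 598625.40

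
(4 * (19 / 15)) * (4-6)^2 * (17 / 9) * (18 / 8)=1292 / 15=86.13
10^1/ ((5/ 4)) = 8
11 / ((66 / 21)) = 7 / 2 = 3.50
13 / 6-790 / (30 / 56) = -2945 / 2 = -1472.50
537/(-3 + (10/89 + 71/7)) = 334551/4520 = 74.02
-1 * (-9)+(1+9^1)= 19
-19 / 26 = -0.73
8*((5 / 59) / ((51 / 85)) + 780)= 1104680 / 177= 6241.13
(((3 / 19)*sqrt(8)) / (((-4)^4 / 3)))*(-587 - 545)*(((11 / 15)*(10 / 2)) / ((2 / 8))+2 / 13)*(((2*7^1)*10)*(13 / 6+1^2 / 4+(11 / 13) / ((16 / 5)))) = -4789037785*sqrt(2) / 205504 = -32956.64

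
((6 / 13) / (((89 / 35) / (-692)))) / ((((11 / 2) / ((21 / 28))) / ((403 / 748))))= -1689345 / 183073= -9.23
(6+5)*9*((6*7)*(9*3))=112266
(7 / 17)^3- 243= -1193516 / 4913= -242.93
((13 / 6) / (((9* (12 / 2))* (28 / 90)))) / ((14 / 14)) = 65 / 504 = 0.13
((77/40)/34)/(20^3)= 77/10880000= 0.00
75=75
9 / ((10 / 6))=27 / 5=5.40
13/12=1.08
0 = 0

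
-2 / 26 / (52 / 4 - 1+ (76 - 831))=1 / 9659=0.00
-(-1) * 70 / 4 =35 / 2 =17.50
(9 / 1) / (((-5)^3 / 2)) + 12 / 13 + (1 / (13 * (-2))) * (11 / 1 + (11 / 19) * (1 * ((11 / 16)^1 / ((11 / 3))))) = 347603 / 988000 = 0.35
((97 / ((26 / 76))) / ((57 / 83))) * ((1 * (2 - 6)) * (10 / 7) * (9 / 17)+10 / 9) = -33009100 / 41769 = -790.28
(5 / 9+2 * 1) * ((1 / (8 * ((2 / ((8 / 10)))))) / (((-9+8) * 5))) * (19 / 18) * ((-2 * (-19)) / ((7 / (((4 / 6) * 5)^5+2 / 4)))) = -60.34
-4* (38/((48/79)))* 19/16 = -28519/96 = -297.07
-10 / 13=-0.77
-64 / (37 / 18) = -1152 / 37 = -31.14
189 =189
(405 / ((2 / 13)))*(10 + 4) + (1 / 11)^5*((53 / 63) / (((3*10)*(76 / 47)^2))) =64796094490444277 / 1758135788640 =36855.00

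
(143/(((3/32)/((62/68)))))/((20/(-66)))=-390104/85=-4589.46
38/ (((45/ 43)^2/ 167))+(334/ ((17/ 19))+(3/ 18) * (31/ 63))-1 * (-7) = 2975955727/ 481950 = 6174.82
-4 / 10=-2 / 5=-0.40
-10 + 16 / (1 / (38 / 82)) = -106 / 41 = -2.59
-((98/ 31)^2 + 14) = -23058/ 961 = -23.99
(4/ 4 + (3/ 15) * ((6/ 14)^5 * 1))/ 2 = 42139/ 84035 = 0.50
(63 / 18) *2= 7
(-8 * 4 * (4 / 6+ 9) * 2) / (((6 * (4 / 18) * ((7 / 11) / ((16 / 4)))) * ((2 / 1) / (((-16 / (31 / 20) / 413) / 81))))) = 3266560 / 7259301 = 0.45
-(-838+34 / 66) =27637 / 33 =837.48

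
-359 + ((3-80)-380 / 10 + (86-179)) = -567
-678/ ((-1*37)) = 18.32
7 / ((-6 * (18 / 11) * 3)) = -77 / 324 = -0.24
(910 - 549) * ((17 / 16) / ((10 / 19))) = 116603 / 160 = 728.77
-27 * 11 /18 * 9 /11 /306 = -3 /68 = -0.04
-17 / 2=-8.50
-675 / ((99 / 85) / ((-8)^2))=-408000 / 11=-37090.91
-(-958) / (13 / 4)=3832 / 13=294.77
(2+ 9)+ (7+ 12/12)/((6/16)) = 97/3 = 32.33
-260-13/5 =-1313/5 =-262.60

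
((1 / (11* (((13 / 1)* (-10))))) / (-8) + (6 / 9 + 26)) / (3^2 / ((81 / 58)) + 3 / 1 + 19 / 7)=19219263 / 8763040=2.19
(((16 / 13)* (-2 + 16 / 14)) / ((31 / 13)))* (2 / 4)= -48 / 217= -0.22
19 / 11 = 1.73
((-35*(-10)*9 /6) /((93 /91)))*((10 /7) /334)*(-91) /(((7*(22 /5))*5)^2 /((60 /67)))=-0.01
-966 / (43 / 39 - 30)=234 / 7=33.43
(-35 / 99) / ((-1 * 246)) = 35 / 24354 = 0.00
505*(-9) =-4545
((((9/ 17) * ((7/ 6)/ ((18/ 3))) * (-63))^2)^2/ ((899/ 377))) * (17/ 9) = 54633019077/ 38989568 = 1401.22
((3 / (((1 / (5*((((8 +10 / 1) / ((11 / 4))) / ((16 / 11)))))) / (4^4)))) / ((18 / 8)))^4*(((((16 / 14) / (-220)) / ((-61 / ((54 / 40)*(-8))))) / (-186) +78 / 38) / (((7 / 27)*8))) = 66675543510193746739200 / 19365731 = 3442965489409810.90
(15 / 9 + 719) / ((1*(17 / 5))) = 10810 / 51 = 211.96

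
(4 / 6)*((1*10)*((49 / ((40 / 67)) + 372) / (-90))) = -18163 / 540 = -33.64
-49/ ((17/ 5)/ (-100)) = 24500/ 17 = 1441.18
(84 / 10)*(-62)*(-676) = 1760304 / 5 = 352060.80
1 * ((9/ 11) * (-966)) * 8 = -69552/ 11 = -6322.91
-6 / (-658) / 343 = 3 / 112847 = 0.00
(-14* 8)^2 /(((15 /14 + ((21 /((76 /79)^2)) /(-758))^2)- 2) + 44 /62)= -52178135900674588672 /906786095433583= -57541.84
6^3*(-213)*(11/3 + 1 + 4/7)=-1686960/7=-240994.29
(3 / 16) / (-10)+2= 317 / 160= 1.98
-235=-235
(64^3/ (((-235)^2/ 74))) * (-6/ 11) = -116391936/ 607475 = -191.60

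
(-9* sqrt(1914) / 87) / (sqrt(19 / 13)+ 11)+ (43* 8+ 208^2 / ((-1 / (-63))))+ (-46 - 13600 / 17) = 2725129.63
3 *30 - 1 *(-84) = 174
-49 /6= -8.17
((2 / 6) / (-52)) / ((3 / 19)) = -19 / 468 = -0.04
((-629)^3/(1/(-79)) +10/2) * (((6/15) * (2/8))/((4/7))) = 17202322319/5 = 3440464463.80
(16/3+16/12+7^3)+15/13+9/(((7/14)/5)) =17192/39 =440.82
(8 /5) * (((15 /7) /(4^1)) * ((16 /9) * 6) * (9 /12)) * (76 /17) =3648 /119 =30.66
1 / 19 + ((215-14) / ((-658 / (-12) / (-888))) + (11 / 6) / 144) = -17580001031 / 5400864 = -3255.03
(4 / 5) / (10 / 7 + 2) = 7 / 30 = 0.23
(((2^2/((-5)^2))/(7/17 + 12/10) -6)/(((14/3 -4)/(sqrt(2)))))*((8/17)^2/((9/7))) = -905408*sqrt(2)/593895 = -2.16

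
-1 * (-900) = 900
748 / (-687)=-748 / 687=-1.09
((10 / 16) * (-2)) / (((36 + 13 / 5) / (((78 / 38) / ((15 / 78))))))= -2535 / 7334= -0.35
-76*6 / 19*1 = -24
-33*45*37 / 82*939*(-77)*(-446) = -885909498705 / 41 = -21607548748.90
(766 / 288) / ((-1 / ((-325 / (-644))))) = -124475 / 92736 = -1.34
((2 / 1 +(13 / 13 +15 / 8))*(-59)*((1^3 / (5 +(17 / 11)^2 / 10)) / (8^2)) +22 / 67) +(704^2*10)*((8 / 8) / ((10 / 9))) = 161659801513815 / 36242176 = 4460543.47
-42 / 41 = -1.02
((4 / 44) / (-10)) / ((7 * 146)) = -0.00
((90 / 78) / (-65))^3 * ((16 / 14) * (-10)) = 2160 / 33787663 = 0.00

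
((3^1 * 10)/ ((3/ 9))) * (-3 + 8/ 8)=-180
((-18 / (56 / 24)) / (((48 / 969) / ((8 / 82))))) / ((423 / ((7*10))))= -4845 / 1927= -2.51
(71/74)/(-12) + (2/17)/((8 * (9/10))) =-2881/45288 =-0.06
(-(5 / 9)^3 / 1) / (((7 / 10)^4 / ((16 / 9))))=-1.27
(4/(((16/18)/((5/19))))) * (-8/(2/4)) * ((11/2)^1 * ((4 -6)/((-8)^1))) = -495/19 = -26.05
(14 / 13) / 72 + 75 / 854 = 20539 / 199836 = 0.10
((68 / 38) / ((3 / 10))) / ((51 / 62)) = 1240 / 171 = 7.25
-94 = -94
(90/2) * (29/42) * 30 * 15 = 97875/7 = 13982.14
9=9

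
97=97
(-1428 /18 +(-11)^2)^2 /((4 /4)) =15625 /9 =1736.11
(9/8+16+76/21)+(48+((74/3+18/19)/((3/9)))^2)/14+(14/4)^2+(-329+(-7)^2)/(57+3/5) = 11782861/25992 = 453.33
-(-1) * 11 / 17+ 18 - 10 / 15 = 917 / 51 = 17.98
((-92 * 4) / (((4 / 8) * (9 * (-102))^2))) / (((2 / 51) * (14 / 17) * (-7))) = 46 / 11907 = 0.00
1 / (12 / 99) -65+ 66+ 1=41 / 4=10.25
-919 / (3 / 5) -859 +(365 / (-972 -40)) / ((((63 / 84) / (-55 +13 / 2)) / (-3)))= -3735247 / 1518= -2460.64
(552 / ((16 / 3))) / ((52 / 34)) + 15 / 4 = 1857 / 26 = 71.42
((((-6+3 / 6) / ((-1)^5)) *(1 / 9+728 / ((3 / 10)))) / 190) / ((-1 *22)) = -21841 / 6840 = -3.19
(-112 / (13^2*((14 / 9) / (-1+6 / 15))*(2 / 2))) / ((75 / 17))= 1224 / 21125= 0.06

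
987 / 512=1.93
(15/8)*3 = 5.62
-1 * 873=-873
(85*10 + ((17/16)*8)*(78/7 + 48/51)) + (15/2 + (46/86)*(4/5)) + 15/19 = 54984277/57190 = 961.43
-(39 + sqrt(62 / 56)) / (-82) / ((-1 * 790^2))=-39 / 51176200 - sqrt(217) / 716466800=-0.00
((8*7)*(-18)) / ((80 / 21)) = -1323 / 5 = -264.60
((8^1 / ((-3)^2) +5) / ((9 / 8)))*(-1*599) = -253976 / 81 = -3135.51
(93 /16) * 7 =651 /16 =40.69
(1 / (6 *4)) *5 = 5 / 24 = 0.21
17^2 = 289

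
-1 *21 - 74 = -95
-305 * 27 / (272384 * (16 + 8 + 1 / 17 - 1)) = -139995 / 106774528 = -0.00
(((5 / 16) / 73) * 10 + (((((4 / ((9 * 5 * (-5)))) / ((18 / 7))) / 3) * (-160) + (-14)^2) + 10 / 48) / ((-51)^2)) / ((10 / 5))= 0.06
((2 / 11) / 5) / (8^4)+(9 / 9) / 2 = 56321 / 112640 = 0.50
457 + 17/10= 4587/10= 458.70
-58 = -58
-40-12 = -52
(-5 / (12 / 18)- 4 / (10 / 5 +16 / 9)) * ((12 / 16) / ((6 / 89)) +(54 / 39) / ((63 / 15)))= -2426649 / 24752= -98.04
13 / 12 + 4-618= -7355 / 12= -612.92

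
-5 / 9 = -0.56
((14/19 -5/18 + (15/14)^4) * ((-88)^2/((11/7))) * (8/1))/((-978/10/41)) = -29367.20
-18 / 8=-9 / 4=-2.25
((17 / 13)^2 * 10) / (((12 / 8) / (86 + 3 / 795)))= 980.48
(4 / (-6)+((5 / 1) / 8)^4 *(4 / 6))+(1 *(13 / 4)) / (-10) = -9113 / 10240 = -0.89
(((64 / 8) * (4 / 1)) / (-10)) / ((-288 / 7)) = 7 / 90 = 0.08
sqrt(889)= 29.82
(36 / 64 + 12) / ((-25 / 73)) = -14673 / 400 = -36.68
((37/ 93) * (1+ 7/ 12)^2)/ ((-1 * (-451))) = 13357/ 6039792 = 0.00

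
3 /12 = 1 /4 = 0.25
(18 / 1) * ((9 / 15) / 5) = 54 / 25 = 2.16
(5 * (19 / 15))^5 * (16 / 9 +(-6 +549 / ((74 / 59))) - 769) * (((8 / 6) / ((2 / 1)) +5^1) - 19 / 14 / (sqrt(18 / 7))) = -16479333.70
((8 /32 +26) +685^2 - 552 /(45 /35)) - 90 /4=5625593 /12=468799.42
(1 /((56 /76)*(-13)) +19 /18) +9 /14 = 373 /234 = 1.59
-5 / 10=-1 / 2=-0.50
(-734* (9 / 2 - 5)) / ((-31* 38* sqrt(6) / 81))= -9909* sqrt(6) / 2356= -10.30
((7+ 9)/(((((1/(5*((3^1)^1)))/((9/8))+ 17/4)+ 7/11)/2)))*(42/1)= 7983360/29377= 271.76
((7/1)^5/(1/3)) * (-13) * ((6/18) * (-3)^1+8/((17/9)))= -36051015/17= -2120647.94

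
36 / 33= 12 / 11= 1.09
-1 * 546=-546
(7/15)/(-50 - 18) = -7/1020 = -0.01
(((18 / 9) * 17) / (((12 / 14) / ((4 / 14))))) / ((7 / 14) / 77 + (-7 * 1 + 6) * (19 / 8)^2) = -167552 / 83295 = -2.01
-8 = -8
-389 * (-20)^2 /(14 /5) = -389000 /7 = -55571.43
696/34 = 348/17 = 20.47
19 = 19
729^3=387420489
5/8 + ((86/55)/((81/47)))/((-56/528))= -7.93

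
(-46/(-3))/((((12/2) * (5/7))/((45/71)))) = 161/71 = 2.27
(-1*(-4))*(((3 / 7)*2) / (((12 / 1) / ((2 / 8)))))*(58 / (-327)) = -29 / 2289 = -0.01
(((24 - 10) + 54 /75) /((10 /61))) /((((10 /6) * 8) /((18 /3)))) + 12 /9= 78262 /1875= 41.74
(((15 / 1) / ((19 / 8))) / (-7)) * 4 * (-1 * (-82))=-39360 / 133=-295.94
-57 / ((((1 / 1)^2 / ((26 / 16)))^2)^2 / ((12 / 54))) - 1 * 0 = -542659 / 6144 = -88.32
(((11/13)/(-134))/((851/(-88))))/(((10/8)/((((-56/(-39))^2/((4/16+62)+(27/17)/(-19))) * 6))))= 15688228864/150919018279965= 0.00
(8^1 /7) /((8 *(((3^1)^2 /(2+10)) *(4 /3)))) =1 /7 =0.14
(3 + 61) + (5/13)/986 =820357/12818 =64.00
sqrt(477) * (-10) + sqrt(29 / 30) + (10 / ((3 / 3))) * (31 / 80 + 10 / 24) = -30 * sqrt(53) + sqrt(870) / 30 + 193 / 24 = -209.38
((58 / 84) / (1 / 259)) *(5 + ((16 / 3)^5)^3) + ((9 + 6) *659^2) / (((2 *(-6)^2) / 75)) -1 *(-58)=4948341434897118768881 / 344373768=14369100944114.65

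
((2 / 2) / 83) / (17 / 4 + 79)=4 / 27639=0.00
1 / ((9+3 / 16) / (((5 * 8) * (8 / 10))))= 3.48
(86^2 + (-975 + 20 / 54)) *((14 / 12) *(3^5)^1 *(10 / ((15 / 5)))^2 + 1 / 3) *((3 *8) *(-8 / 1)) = -104869505728 / 27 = -3884055767.70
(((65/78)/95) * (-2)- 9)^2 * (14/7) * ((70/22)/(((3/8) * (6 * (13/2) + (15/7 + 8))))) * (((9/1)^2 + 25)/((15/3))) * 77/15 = 19211276336/6286815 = 3055.80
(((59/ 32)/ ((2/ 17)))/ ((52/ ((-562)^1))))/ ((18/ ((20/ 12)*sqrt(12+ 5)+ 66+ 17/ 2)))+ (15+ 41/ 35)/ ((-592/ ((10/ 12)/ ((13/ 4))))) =-836670145/ 1193472 - 1409215*sqrt(17)/ 89856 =-765.70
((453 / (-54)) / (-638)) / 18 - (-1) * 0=151 / 206712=0.00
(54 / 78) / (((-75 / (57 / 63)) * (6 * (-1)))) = 19 / 13650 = 0.00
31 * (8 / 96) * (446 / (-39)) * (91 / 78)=-48391 / 1404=-34.47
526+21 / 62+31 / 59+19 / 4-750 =-1597711 / 7316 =-218.39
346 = 346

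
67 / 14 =4.79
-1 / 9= -0.11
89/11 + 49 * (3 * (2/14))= 320/11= 29.09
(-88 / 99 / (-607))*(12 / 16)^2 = 1 / 1214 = 0.00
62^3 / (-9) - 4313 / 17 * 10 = -4439746 / 153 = -29017.95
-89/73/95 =-89/6935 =-0.01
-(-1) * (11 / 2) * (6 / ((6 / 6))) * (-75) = -2475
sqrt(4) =2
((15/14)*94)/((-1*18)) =-5.60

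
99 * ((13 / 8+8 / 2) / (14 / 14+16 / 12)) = 13365 / 56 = 238.66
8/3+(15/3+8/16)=49/6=8.17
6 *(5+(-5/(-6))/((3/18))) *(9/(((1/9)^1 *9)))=540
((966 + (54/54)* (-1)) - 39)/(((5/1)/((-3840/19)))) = -711168/19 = -37429.89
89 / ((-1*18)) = -89 / 18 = -4.94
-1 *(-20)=20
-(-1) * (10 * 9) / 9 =10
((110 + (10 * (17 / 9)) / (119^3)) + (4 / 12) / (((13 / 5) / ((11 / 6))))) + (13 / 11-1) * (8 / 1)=3166436107 / 28350322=111.69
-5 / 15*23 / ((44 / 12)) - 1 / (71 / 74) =-2447 / 781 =-3.13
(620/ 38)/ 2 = 155/ 19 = 8.16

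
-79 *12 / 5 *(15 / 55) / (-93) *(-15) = -2844 / 341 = -8.34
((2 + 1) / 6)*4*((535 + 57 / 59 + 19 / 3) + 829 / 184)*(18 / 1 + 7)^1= 445208525 / 16284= 27340.24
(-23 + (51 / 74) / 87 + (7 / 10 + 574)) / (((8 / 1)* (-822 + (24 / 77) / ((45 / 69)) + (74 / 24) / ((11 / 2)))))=-683739903 / 8139438932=-0.08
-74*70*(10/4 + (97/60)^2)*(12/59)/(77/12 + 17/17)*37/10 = -352826894/131275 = -2687.69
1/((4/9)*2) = 9/8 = 1.12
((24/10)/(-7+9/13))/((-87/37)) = 962/5945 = 0.16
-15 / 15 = -1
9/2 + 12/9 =35/6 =5.83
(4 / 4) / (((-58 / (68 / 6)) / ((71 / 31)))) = -0.45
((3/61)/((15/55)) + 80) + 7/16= 78683/976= 80.62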